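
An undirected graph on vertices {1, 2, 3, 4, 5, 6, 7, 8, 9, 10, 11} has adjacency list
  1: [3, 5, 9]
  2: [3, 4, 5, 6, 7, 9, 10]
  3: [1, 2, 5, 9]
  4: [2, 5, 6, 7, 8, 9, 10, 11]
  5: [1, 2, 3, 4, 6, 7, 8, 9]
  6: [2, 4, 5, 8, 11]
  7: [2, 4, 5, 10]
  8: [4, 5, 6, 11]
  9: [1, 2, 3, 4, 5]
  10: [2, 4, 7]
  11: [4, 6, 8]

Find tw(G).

A width-3 tree decomposition is:
Bags: B1 = {2, 4, 5, 6}  B2 = {2, 4, 5, 7}  B3 = {2, 4, 5, 9}  B4 = {2, 4, 7, 10}  B5 = {2, 3, 5, 9}  B6 = {4, 5, 6, 8}  B7 = {1, 3, 5, 9}  B8 = {4, 6, 8, 11}
Tree: B1–B2, B2–B3, B2–B4, B3–B5, B1–B6, B5–B7, B6–B8
Each bag holds 4 vertices, so the decomposition has width 3, which upper-bounds the treewidth. On the other hand G contains the 4-clique {1, 3, 5, 9}. A clique must lie in a single bag of any decomposition, so no decomposition can have width below 3. The upper and lower bounds meet at 3, so that is the treewidth.

3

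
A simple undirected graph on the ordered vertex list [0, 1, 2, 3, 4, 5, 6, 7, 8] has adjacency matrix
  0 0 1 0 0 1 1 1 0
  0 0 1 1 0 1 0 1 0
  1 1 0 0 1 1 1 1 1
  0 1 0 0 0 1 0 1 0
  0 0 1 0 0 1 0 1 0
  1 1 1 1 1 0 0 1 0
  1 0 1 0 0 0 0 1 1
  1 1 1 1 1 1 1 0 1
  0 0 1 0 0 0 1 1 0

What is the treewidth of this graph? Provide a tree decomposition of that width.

Treewidth 3.
One optimal decomposition is:
Bags: B1 = {0, 2, 5, 7}  B2 = {1, 2, 5, 7}  B3 = {1, 3, 5, 7}  B4 = {0, 2, 6, 7}  B5 = {2, 4, 5, 7}  B6 = {2, 6, 7, 8}
Tree: B1–B2, B2–B3, B1–B4, B2–B5, B4–B6

The largest bag has 4 vertices, giving width 3; this decomposition certifies tw(G) ≤ 3. For the lower bound, the 4 vertices {2, 6, 7, 8} are pairwise adjacent, and any tree decomposition puts a clique entirely inside one bag — forcing width ≥ 3. The upper and lower bounds meet at 3, so that is the treewidth.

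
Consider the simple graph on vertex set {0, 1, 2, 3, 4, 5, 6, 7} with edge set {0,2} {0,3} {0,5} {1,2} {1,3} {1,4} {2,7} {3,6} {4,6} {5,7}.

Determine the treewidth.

2

A width-2 tree decomposition is:
Bags: B1 = {2, 5, 7}  B2 = {0, 2, 5}  B3 = {0, 1, 2}  B4 = {0, 1, 3}  B5 = {1, 3, 4}  B6 = {3, 4, 6}
Tree: B1–B2, B2–B3, B3–B4, B4–B5, B5–B6
Every bag has size at most 3, so the width is 3 − 1 = 2 and tw(G) ≤ 2. The edges 7–5–0–2–7 form a cycle, so G is not a tree and its treewidth is at least 2. Therefore the treewidth is 2.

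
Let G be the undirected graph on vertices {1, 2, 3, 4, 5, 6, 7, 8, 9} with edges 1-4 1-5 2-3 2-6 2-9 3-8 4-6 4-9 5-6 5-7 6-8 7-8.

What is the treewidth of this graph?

3

A width-3 tree decomposition is:
Bags: B1 = {1, 4, 5, 9}  B2 = {4, 5, 6, 9}  B3 = {2, 5, 6, 9}  B4 = {2, 5, 6, 7}  B5 = {2, 6, 7, 8}  B6 = {2, 3, 7, 8}
Tree: B1–B2, B2–B3, B3–B4, B4–B5, B5–B6
Every bag has size at most 4, so the width is 4 − 1 = 3 and tw(G) ≤ 3. For the lower bound: the 4 vertex sets {1,4,9}, {5}, {6}, {2,3,7,8} are disjoint, each induces a connected subgraph, and every pair is joined by at least one edge of G. Contracting each set to a single vertex therefore yields K_{4} as a minor, and since treewidth is minor-monotone, tw(G) ≥ tw(K_{4}) = 3. Combining the bounds, tw(G) = 3.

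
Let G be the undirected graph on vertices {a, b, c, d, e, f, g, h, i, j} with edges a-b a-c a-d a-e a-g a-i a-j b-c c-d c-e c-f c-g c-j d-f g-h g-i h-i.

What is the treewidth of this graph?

2

A width-2 tree decomposition is:
Bags: B1 = {a, c, e}  B2 = {a, c, d}  B3 = {a, c, g}  B4 = {a, c, j}  B5 = {a, b, c}  B6 = {c, d, f}  B7 = {a, g, i}  B8 = {g, h, i}
Tree: B1–B2, B2–B3, B3–B4, B4–B5, B2–B6, B3–B7, B7–B8
Every bag has size at most 3, so the width is 3 − 1 = 2 and tw(G) ≤ 2. For the lower bound, the 3 vertices {g, h, i} are pairwise adjacent, and any tree decomposition puts a clique entirely inside one bag — forcing width ≥ 2. Combining the bounds, tw(G) = 2.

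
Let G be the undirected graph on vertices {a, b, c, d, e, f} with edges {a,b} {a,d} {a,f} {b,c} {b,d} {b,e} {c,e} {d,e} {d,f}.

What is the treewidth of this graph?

A width-2 tree decomposition is:
Bags: B1 = {b, d, e}  B2 = {a, b, d}  B3 = {b, c, e}  B4 = {a, d, f}
Tree: B1–B2, B1–B3, B2–B4
The largest bag has 3 vertices, giving width 2; this decomposition certifies tw(G) ≤ 2. For the lower bound, the 3 vertices {b, d, e} are pairwise adjacent, and any tree decomposition puts a clique entirely inside one bag — forcing width ≥ 2. Therefore the treewidth is 2.

2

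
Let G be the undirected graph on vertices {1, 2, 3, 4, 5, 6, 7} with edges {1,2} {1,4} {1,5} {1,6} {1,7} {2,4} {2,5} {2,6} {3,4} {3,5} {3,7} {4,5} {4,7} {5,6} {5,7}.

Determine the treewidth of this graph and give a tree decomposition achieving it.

Treewidth 3.
One such decomposition:
Bags: B1 = {3, 4, 5, 7}  B2 = {1, 4, 5, 7}  B3 = {1, 2, 4, 5}  B4 = {1, 2, 5, 6}
Tree: B1–B2, B2–B3, B3–B4

The largest bag has 4 vertices, giving width 3; this decomposition certifies tw(G) ≤ 3. For the lower bound, the 4 vertices {1, 2, 4, 5} are pairwise adjacent, and any tree decomposition puts a clique entirely inside one bag — forcing width ≥ 3. Combining the bounds, tw(G) = 3.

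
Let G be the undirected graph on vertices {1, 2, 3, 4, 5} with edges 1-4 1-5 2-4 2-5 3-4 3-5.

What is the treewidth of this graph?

A width-2 tree decomposition is:
Bags: B1 = {1, 4, 5}  B2 = {3, 4, 5}  B3 = {2, 4, 5}
Tree: B1–B2, B2–B3
Every bag has size at most 3, so the width is 3 − 1 = 2 and tw(G) ≤ 2. Since 4–1–5–3–4 is a cycle in G, G is not acyclic. Forests are exactly the graphs of treewidth ≤ 1, so tw(G) ≥ 2. Hence tw(G) = 2 exactly.

2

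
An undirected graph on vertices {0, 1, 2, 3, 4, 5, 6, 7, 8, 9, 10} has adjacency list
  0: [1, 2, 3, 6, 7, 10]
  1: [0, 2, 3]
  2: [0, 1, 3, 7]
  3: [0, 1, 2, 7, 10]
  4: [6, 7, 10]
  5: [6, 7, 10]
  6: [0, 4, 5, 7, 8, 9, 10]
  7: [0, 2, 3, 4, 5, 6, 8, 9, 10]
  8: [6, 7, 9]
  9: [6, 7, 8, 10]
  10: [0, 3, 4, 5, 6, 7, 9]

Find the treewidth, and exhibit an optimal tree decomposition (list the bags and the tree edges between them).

Each bag holds 4 vertices, so the decomposition has width 3, which upper-bounds the treewidth. For the lower bound, the 4 vertices {0, 1, 2, 3} are pairwise adjacent, and any tree decomposition puts a clique entirely inside one bag — forcing width ≥ 3. Hence tw(G) = 3 exactly.

Treewidth 3.
One such decomposition:
Bags: B1 = {0, 6, 7, 10}  B2 = {0, 3, 7, 10}  B3 = {6, 7, 9, 10}  B4 = {0, 2, 3, 7}  B5 = {4, 6, 7, 10}  B6 = {0, 1, 2, 3}  B7 = {5, 6, 7, 10}  B8 = {6, 7, 8, 9}
Tree: B1–B2, B1–B3, B2–B4, B3–B5, B4–B6, B5–B7, B3–B8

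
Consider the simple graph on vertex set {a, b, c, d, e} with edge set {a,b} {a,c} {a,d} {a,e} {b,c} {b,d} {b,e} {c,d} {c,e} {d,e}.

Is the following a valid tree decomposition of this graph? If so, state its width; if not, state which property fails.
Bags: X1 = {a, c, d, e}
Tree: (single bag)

A tree decomposition must satisfy three properties: every vertex lies in some bag; for every edge, both endpoints lie together in some bag; and for every vertex, the bags containing it form a connected subtree. Here vertex b appears in no bag, so the decomposition is invalid.

No — vertex b appears in no bag.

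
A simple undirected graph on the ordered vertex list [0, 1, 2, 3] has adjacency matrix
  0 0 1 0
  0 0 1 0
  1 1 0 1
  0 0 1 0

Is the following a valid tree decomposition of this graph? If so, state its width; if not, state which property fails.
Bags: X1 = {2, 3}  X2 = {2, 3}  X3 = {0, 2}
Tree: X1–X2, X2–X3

No — vertex 1 appears in no bag.

A tree decomposition must satisfy three properties: every vertex lies in some bag; for every edge, both endpoints lie together in some bag; and for every vertex, the bags containing it form a connected subtree. Here vertex 1 appears in no bag, so the decomposition is invalid.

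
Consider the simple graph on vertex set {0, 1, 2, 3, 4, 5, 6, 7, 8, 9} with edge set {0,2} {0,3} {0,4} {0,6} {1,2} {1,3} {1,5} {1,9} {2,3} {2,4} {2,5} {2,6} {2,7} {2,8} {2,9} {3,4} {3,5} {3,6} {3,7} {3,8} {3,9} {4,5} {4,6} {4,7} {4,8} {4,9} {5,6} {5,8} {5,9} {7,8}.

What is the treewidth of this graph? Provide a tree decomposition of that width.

Treewidth 4.
Bags: B1 = {2, 3, 4, 5, 6}  B2 = {0, 2, 3, 4, 6}  B3 = {2, 3, 4, 5, 8}  B4 = {2, 3, 4, 5, 9}  B5 = {1, 2, 3, 5, 9}  B6 = {2, 3, 4, 7, 8}
Tree: B1–B2, B1–B3, B1–B4, B4–B5, B3–B6

Every bag has size at most 5, so the width is 5 − 1 = 4 and tw(G) ≤ 4. On the other hand G contains the 5-clique {1, 2, 3, 5, 9}. A clique must lie in a single bag of any decomposition, so no decomposition can have width below 4. Therefore the treewidth is 4.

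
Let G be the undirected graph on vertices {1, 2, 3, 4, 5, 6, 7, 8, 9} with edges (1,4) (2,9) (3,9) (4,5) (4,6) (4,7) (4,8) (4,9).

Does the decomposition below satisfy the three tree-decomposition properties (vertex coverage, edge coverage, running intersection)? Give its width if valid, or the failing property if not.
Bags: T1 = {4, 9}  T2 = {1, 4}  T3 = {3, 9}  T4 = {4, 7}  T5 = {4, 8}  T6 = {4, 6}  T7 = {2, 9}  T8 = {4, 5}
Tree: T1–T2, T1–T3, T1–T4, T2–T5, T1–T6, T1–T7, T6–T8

Yes; width 1.

Every vertex of G appears in some bag (union = {1, 2, 3, 4, 5, 6, 7, 8, 9}); every edge is covered by a bag; and for each vertex v the set of bags containing v is connected in the bag tree. The decomposition is therefore valid. The largest bag has 2 vertices, so the width is 1.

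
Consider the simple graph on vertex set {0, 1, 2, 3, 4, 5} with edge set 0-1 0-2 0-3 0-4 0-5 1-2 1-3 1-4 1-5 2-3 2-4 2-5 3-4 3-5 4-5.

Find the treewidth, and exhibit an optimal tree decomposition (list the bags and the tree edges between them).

With just one bag of size 6, the width is 6 − 1 = 5, so tw(G) ≤ 5. On the other hand G contains the 6-clique {0, 1, 2, 3, 4, 5}. A clique must lie in a single bag of any decomposition, so no decomposition can have width below 5. The upper and lower bounds meet at 5, so that is the treewidth.

Treewidth 5.
Bags: B1 = {0, 1, 2, 3, 4, 5}
Tree: (single bag)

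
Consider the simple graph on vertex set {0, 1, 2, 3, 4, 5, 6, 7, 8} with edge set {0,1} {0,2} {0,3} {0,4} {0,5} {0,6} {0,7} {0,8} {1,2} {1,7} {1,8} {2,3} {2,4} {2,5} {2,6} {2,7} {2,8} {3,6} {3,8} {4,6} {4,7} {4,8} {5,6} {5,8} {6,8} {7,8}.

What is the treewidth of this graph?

A width-4 tree decomposition is:
Bags: B1 = {0, 2, 4, 7, 8}  B2 = {0, 2, 4, 6, 8}  B3 = {0, 1, 2, 7, 8}  B4 = {0, 2, 3, 6, 8}  B5 = {0, 2, 5, 6, 8}
Tree: B1–B2, B1–B3, B2–B4, B4–B5
Each bag holds 5 vertices, so the decomposition has width 4, which upper-bounds the treewidth. On the other hand G contains the 5-clique {0, 1, 2, 7, 8}. A clique must lie in a single bag of any decomposition, so no decomposition can have width below 4. The upper and lower bounds meet at 4, so that is the treewidth.

4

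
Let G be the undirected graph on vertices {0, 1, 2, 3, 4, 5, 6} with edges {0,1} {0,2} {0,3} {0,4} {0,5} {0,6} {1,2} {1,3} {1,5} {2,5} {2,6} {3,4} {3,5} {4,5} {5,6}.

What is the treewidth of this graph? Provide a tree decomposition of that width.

The largest bag has 4 vertices, giving width 3; this decomposition certifies tw(G) ≤ 3. On the other hand G contains the 4-clique {0, 1, 2, 5}. A clique must lie in a single bag of any decomposition, so no decomposition can have width below 3. Hence tw(G) = 3 exactly.

Treewidth 3.
One such decomposition:
Bags: B1 = {0, 3, 4, 5}  B2 = {0, 1, 3, 5}  B3 = {0, 1, 2, 5}  B4 = {0, 2, 5, 6}
Tree: B1–B2, B2–B3, B3–B4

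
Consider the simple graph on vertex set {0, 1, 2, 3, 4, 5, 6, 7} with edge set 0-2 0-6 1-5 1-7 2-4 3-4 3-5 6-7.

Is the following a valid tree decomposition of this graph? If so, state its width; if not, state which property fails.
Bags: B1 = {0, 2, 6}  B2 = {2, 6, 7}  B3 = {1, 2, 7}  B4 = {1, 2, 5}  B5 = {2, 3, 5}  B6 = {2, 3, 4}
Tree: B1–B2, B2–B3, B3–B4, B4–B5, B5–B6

Every vertex of G appears in some bag (union = {0, 1, 2, 3, 4, 5, 6, 7}); every edge is covered by a bag; and for each vertex v the set of bags containing v is connected in the bag tree. The decomposition is therefore valid. The largest bag has 3 vertices, so the width is 2.

Yes; width 2.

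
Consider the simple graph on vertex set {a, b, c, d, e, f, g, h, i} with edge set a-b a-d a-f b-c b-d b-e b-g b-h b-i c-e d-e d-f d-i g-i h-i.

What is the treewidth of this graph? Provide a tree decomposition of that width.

Treewidth 2.
One optimal decomposition is:
Bags: B1 = {a, b, d}  B2 = {b, d, i}  B3 = {b, d, e}  B4 = {b, c, e}  B5 = {b, g, i}  B6 = {b, h, i}  B7 = {a, d, f}
Tree: B1–B2, B1–B3, B3–B4, B2–B5, B2–B6, B1–B7

Every bag has size at most 3, so the width is 3 − 1 = 2 and tw(G) ≤ 2. On the other hand G contains the 3-clique {a, d, f}. A clique must lie in a single bag of any decomposition, so no decomposition can have width below 2. Combining the bounds, tw(G) = 2.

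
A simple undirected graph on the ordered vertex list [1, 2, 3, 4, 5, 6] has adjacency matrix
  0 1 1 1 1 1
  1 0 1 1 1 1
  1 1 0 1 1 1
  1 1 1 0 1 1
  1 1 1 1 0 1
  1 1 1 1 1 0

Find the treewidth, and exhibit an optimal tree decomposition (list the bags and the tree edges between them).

Treewidth 5.
One optimal decomposition is:
Bags: B1 = {1, 2, 3, 4, 5, 6}
Tree: (single bag)

With just one bag of size 6, the width is 6 − 1 = 5, so tw(G) ≤ 5. For the lower bound, the 6 vertices {1, 2, 3, 4, 5, 6} are pairwise adjacent, and any tree decomposition puts a clique entirely inside one bag — forcing width ≥ 5. Therefore the treewidth is 5.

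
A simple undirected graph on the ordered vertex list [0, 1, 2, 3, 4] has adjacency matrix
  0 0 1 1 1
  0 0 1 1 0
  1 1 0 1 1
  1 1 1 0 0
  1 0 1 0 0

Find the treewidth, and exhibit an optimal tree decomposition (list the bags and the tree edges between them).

Treewidth 2.
Bags: B1 = {0, 2, 3}  B2 = {0, 2, 4}  B3 = {1, 2, 3}
Tree: B1–B2, B1–B3

Each bag holds 3 vertices, so the decomposition has width 2, which upper-bounds the treewidth. Conversely, {0, 2, 3} is a clique of size 3, and the vertices of any clique must share a bag in every tree decomposition; so some bag has ≥ 3 vertices and tw(G) ≥ 2. Combining the bounds, tw(G) = 2.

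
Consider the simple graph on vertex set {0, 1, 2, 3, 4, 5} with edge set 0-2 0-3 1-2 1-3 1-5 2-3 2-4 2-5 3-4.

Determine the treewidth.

A width-2 tree decomposition is:
Bags: B1 = {1, 2, 5}  B2 = {1, 2, 3}  B3 = {0, 2, 3}  B4 = {2, 3, 4}
Tree: B1–B2, B2–B3, B3–B4
The largest bag has 3 vertices, giving width 2; this decomposition certifies tw(G) ≤ 2. On the other hand G contains the 3-clique {0, 2, 3}. A clique must lie in a single bag of any decomposition, so no decomposition can have width below 2. The upper and lower bounds meet at 2, so that is the treewidth.

2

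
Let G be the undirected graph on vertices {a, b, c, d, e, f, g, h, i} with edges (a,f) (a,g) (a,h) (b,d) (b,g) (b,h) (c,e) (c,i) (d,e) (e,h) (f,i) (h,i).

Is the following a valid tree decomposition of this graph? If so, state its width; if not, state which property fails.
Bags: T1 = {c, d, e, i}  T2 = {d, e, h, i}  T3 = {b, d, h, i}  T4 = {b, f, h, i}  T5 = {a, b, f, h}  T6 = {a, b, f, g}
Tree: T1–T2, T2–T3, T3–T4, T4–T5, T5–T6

Yes; width 3.

Checking the three conditions: (i) the bags cover all of {a, b, c, d, e, f, g, h, i}; (ii) for each edge, some bag contains both endpoints; (iii) the bags containing any fixed vertex form a subtree. All hold, so the decomposition is valid with width 4 − 1 = 3.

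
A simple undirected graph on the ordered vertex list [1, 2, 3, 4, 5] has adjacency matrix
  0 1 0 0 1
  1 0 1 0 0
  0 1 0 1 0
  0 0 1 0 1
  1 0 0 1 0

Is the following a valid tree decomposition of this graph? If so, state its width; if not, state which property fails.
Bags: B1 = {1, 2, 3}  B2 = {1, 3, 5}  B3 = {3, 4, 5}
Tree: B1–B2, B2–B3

Yes; width 2.

Vertex coverage: the bags together contain {1, 2, 3, 4, 5}, the full vertex set. Edge coverage: each edge of G has both endpoints in at least one bag. Running intersection: for every vertex, the bags containing it form a connected subtree. All three properties hold, so this is a valid tree decomposition of width max|bag| − 1 = 2, and hence tw(G) ≤ 2.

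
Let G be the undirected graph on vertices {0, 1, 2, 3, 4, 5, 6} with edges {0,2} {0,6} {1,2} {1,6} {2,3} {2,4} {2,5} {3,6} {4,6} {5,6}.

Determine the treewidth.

A width-2 tree decomposition is:
Bags: B1 = {0, 2, 6}  B2 = {2, 3, 6}  B3 = {2, 5, 6}  B4 = {1, 2, 6}  B5 = {2, 4, 6}
Tree: B1–B2, B2–B3, B3–B4, B4–B5
Every bag has size at most 3, so the width is 3 − 1 = 2 and tw(G) ≤ 2. The edges 2–0–6–3–2 form a cycle, so G is not a tree and its treewidth is at least 2. The upper and lower bounds meet at 2, so that is the treewidth.

2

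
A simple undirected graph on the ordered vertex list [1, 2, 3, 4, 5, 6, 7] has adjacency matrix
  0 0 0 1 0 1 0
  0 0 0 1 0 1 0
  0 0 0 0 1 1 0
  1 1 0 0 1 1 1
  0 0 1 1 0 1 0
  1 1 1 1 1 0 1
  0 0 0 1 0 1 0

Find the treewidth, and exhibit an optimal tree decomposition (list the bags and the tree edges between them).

Treewidth 2.
Bags: B1 = {4, 6, 7}  B2 = {4, 5, 6}  B3 = {2, 4, 6}  B4 = {3, 5, 6}  B5 = {1, 4, 6}
Tree: B1–B2, B2–B3, B2–B4, B2–B5

Every bag has size at most 3, so the width is 3 − 1 = 2 and tw(G) ≤ 2. For the lower bound, the 3 vertices {3, 5, 6} are pairwise adjacent, and any tree decomposition puts a clique entirely inside one bag — forcing width ≥ 2. Therefore the treewidth is 2.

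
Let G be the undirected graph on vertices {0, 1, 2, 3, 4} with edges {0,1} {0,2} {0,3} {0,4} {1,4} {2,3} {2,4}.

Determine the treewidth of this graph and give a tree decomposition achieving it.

Treewidth 2.
Bags: B1 = {0, 1, 4}  B2 = {0, 2, 4}  B3 = {0, 2, 3}
Tree: B1–B2, B2–B3

Every bag has size at most 3, so the width is 3 − 1 = 2 and tw(G) ≤ 2. On the other hand G contains the 3-clique {0, 1, 4}. A clique must lie in a single bag of any decomposition, so no decomposition can have width below 2. Combining the bounds, tw(G) = 2.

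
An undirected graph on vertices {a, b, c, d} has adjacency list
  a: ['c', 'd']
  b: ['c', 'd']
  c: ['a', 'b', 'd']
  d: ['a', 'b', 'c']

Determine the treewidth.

A width-2 tree decomposition is:
Bags: B1 = {a, c, d}  B2 = {b, c, d}
Tree: B1–B2
Every bag has size at most 3, so the width is 3 − 1 = 2 and tw(G) ≤ 2. On the other hand G contains the 3-clique {a, c, d}. A clique must lie in a single bag of any decomposition, so no decomposition can have width below 2. Therefore the treewidth is 2.

2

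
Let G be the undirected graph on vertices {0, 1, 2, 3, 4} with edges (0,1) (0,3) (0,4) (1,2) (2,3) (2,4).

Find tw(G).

2

A width-2 tree decomposition is:
Bags: B1 = {0, 2, 3}  B2 = {0, 1, 2}  B3 = {0, 2, 4}
Tree: B1–B2, B2–B3
The largest bag has 3 vertices, giving width 2; this decomposition certifies tw(G) ≤ 2. The edges 2–3–0–1–2 form a cycle, so G is not a tree and its treewidth is at least 2. The upper and lower bounds meet at 2, so that is the treewidth.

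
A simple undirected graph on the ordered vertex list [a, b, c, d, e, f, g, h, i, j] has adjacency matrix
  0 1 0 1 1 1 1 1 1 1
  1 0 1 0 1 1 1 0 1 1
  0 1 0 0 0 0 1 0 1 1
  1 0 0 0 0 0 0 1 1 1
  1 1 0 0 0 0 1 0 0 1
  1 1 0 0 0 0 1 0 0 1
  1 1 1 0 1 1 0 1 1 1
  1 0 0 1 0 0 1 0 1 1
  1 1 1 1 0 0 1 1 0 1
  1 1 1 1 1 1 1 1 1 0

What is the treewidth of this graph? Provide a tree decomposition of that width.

Treewidth 4.
One such decomposition:
Bags: B1 = {a, b, g, i, j}  B2 = {a, b, e, g, j}  B3 = {b, c, g, i, j}  B4 = {a, b, f, g, j}  B5 = {a, g, h, i, j}  B6 = {a, d, h, i, j}
Tree: B1–B2, B1–B3, B2–B4, B1–B5, B5–B6

Each bag holds 5 vertices, so the decomposition has width 4, which upper-bounds the treewidth. Conversely, {a, d, h, i, j} is a clique of size 5, and the vertices of any clique must share a bag in every tree decomposition; so some bag has ≥ 5 vertices and tw(G) ≥ 4. Therefore the treewidth is 4.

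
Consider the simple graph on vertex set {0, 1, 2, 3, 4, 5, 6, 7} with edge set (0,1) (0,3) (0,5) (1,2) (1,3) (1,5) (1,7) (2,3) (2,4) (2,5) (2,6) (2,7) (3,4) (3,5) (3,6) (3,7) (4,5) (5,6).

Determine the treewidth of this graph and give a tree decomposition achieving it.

Every bag has size at most 4, so the width is 4 − 1 = 3 and tw(G) ≤ 3. On the other hand G contains the 4-clique {0, 1, 3, 5}. A clique must lie in a single bag of any decomposition, so no decomposition can have width below 3. Therefore the treewidth is 3.

Treewidth 3.
One such decomposition:
Bags: B1 = {1, 2, 3, 5}  B2 = {2, 3, 4, 5}  B3 = {0, 1, 3, 5}  B4 = {1, 2, 3, 7}  B5 = {2, 3, 5, 6}
Tree: B1–B2, B1–B3, B1–B4, B2–B5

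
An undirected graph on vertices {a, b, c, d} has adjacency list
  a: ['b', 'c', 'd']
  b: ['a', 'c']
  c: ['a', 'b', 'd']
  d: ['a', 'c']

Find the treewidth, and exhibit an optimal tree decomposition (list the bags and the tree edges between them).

The largest bag has 3 vertices, giving width 2; this decomposition certifies tw(G) ≤ 2. On the other hand G contains the 3-clique {a, c, d}. A clique must lie in a single bag of any decomposition, so no decomposition can have width below 2. Combining the bounds, tw(G) = 2.

Treewidth 2.
One optimal decomposition is:
Bags: B1 = {a, b, c}  B2 = {a, c, d}
Tree: B1–B2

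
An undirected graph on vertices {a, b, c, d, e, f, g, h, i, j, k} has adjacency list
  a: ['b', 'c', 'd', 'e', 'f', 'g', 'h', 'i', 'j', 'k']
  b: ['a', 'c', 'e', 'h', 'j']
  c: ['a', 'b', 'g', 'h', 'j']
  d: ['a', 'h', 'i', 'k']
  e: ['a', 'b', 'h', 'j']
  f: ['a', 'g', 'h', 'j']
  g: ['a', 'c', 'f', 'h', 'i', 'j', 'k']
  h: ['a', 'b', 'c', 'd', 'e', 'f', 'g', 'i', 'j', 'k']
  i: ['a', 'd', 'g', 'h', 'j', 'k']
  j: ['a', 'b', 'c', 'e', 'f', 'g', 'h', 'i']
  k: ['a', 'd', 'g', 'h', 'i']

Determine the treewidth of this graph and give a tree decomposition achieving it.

Every bag has size at most 5, so the width is 5 − 1 = 4 and tw(G) ≤ 4. On the other hand G contains the 5-clique {a, d, h, i, k}. A clique must lie in a single bag of any decomposition, so no decomposition can have width below 4. Hence tw(G) = 4 exactly.

Treewidth 4.
Bags: B1 = {a, c, g, h, j}  B2 = {a, g, h, i, j}  B3 = {a, b, c, h, j}  B4 = {a, g, h, i, k}  B5 = {a, b, e, h, j}  B6 = {a, f, g, h, j}  B7 = {a, d, h, i, k}
Tree: B1–B2, B1–B3, B2–B4, B3–B5, B1–B6, B4–B7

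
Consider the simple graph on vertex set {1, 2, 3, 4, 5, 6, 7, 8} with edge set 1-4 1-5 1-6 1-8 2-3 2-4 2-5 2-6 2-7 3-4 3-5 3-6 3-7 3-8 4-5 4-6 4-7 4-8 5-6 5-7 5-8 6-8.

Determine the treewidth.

4

A width-4 tree decomposition is:
Bags: B1 = {2, 3, 4, 5, 6}  B2 = {3, 4, 5, 6, 8}  B3 = {1, 4, 5, 6, 8}  B4 = {2, 3, 4, 5, 7}
Tree: B1–B2, B2–B3, B1–B4
Each bag holds 5 vertices, so the decomposition has width 4, which upper-bounds the treewidth. For the lower bound, the 5 vertices {1, 4, 5, 6, 8} are pairwise adjacent, and any tree decomposition puts a clique entirely inside one bag — forcing width ≥ 4. The upper and lower bounds meet at 4, so that is the treewidth.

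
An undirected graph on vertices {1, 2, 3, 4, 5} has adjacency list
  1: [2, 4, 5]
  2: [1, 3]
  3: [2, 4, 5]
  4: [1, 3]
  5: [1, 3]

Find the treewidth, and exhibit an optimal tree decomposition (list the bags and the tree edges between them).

Every bag has size at most 3, so the width is 3 − 1 = 2 and tw(G) ≤ 2. For the lower bound, G contains the cycle 2–1–4–3–2, so G is not a forest; only forests have treewidth ≤ 1, hence tw(G) ≥ 2. Combining the bounds, tw(G) = 2.

Treewidth 2.
One such decomposition:
Bags: B1 = {1, 2, 3}  B2 = {1, 3, 4}  B3 = {1, 3, 5}
Tree: B1–B2, B2–B3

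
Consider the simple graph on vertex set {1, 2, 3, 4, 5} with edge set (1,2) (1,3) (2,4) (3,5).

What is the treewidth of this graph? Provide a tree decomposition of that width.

Treewidth 1.
Bags: B1 = {2, 4}  B2 = {1, 2}  B3 = {1, 3}  B4 = {3, 5}
Tree: B1–B2, B2–B3, B3–B4

Every bag has size at most 2, so the width is 2 − 1 = 1 and tw(G) ≤ 1. Any graph with an edge has treewidth ≥ 1, and G has the edge 4–2. Hence tw(G) = 1 exactly.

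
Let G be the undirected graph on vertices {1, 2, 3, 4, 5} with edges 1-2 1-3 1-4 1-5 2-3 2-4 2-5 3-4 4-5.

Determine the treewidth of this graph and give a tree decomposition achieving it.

Every bag has size at most 4, so the width is 4 − 1 = 3 and tw(G) ≤ 3. Conversely, {1, 2, 3, 4} is a clique of size 4, and the vertices of any clique must share a bag in every tree decomposition; so some bag has ≥ 4 vertices and tw(G) ≥ 3. Hence tw(G) = 3 exactly.

Treewidth 3.
Bags: B1 = {1, 2, 4, 5}  B2 = {1, 2, 3, 4}
Tree: B1–B2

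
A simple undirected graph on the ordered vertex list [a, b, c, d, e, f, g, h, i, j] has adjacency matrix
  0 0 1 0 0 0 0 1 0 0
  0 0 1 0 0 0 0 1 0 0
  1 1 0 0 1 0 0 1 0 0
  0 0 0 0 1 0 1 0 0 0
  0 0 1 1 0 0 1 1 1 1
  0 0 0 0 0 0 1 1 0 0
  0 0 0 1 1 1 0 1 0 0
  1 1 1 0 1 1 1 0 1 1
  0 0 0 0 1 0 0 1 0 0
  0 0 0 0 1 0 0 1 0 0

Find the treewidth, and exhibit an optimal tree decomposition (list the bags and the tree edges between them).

Treewidth 2.
One such decomposition:
Bags: B1 = {e, h, j}  B2 = {e, g, h}  B3 = {c, e, h}  B4 = {f, g, h}  B5 = {e, h, i}  B6 = {d, e, g}  B7 = {a, c, h}  B8 = {b, c, h}
Tree: B1–B2, B2–B3, B2–B4, B2–B5, B2–B6, B3–B7, B3–B8

Every bag has size at most 3, so the width is 3 − 1 = 2 and tw(G) ≤ 2. Conversely, {d, e, g} is a clique of size 3, and the vertices of any clique must share a bag in every tree decomposition; so some bag has ≥ 3 vertices and tw(G) ≥ 2. Hence tw(G) = 2 exactly.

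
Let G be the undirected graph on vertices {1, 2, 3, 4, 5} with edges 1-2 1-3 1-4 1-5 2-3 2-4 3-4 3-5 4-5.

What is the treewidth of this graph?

3

A width-3 tree decomposition is:
Bags: B1 = {1, 3, 4, 5}  B2 = {1, 2, 3, 4}
Tree: B1–B2
Each bag holds 4 vertices, so the decomposition has width 3, which upper-bounds the treewidth. Conversely, {1, 2, 3, 4} is a clique of size 4, and the vertices of any clique must share a bag in every tree decomposition; so some bag has ≥ 4 vertices and tw(G) ≥ 3. The upper and lower bounds meet at 3, so that is the treewidth.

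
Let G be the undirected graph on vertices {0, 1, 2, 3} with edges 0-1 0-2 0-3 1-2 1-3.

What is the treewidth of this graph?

A width-2 tree decomposition is:
Bags: B1 = {0, 1, 2}  B2 = {0, 1, 3}
Tree: B1–B2
Each bag holds 3 vertices, so the decomposition has width 2, which upper-bounds the treewidth. Conversely, {0, 1, 2} is a clique of size 3, and the vertices of any clique must share a bag in every tree decomposition; so some bag has ≥ 3 vertices and tw(G) ≥ 2. Combining the bounds, tw(G) = 2.

2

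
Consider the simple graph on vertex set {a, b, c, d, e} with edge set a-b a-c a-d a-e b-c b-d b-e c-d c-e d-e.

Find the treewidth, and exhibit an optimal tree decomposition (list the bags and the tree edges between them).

A single bag containing all 5 vertices is trivially a valid decomposition of width 4. For the lower bound, the 5 vertices {a, b, c, d, e} are pairwise adjacent, and any tree decomposition puts a clique entirely inside one bag — forcing width ≥ 4. Therefore the treewidth is 4.

Treewidth 4.
One such decomposition:
Bags: B1 = {a, b, c, d, e}
Tree: (single bag)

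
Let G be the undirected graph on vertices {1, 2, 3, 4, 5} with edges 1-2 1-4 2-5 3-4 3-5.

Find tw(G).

2

A width-2 tree decomposition is:
Bags: B1 = {1, 2, 5}  B2 = {1, 3, 5}  B3 = {1, 3, 4}
Tree: B1–B2, B2–B3
Each bag holds 3 vertices, so the decomposition has width 2, which upper-bounds the treewidth. For the lower bound, G contains the cycle 1–2–5–3–4–1, so G is not a forest; only forests have treewidth ≤ 1, hence tw(G) ≥ 2. Therefore the treewidth is 2.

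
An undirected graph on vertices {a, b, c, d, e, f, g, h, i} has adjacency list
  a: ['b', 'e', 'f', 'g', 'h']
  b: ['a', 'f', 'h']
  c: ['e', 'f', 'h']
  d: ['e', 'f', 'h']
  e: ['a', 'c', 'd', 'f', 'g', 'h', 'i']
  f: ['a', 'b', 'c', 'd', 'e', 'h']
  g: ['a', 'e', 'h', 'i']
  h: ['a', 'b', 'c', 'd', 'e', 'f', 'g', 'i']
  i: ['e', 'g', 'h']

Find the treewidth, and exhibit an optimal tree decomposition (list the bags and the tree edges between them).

Treewidth 3.
One optimal decomposition is:
Bags: B1 = {a, e, f, h}  B2 = {d, e, f, h}  B3 = {a, b, f, h}  B4 = {c, e, f, h}  B5 = {a, e, g, h}  B6 = {e, g, h, i}
Tree: B1–B2, B1–B3, B1–B4, B1–B5, B5–B6

The largest bag has 4 vertices, giving width 3; this decomposition certifies tw(G) ≤ 3. On the other hand G contains the 4-clique {a, e, g, h}. A clique must lie in a single bag of any decomposition, so no decomposition can have width below 3. Combining the bounds, tw(G) = 3.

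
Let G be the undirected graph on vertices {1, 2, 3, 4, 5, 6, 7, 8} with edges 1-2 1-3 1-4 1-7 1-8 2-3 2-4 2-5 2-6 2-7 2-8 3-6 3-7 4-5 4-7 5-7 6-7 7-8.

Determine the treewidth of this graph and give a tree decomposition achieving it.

Treewidth 3.
One such decomposition:
Bags: B1 = {1, 2, 4, 7}  B2 = {1, 2, 3, 7}  B3 = {1, 2, 7, 8}  B4 = {2, 4, 5, 7}  B5 = {2, 3, 6, 7}
Tree: B1–B2, B2–B3, B1–B4, B2–B5

Each bag holds 4 vertices, so the decomposition has width 3, which upper-bounds the treewidth. For the lower bound, the 4 vertices {1, 2, 7, 8} are pairwise adjacent, and any tree decomposition puts a clique entirely inside one bag — forcing width ≥ 3. Therefore the treewidth is 3.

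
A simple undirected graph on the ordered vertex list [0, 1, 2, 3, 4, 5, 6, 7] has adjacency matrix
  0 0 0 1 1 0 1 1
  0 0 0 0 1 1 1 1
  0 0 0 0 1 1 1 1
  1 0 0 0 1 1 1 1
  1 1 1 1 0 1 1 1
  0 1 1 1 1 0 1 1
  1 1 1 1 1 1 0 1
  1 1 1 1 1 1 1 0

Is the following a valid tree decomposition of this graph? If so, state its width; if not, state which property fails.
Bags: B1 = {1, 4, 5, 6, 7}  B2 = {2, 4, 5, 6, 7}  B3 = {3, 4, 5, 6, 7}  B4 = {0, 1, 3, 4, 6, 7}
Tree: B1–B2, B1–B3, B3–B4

No — bags containing vertex 1 are not connected in the tree.

A tree decomposition must satisfy three properties: every vertex lies in some bag; for every edge, both endpoints lie together in some bag; and for every vertex, the bags containing it form a connected subtree. Here bags containing vertex 1 are not connected in the tree, so the decomposition is invalid.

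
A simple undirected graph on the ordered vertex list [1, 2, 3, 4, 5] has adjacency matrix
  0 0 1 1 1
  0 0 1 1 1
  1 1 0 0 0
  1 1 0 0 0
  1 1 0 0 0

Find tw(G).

2

A width-2 tree decomposition is:
Bags: B1 = {1, 2, 5}  B2 = {1, 2, 3}  B3 = {1, 2, 4}
Tree: B1–B2, B2–B3
The largest bag has 3 vertices, giving width 2; this decomposition certifies tw(G) ≤ 2. The edges 2–5–1–3–2 form a cycle, so G is not a tree and its treewidth is at least 2. Therefore the treewidth is 2.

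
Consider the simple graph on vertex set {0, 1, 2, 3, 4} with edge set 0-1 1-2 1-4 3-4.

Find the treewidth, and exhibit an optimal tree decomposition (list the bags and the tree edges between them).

Treewidth 1.
One optimal decomposition is:
Bags: B1 = {1, 4}  B2 = {3, 4}  B3 = {0, 1}  B4 = {1, 2}
Tree: B1–B2, B1–B3, B3–B4

Every bag has size at most 2, so the width is 2 − 1 = 1 and tw(G) ≤ 1. G has an edge, so its treewidth is at least 1. Combining the bounds, tw(G) = 1.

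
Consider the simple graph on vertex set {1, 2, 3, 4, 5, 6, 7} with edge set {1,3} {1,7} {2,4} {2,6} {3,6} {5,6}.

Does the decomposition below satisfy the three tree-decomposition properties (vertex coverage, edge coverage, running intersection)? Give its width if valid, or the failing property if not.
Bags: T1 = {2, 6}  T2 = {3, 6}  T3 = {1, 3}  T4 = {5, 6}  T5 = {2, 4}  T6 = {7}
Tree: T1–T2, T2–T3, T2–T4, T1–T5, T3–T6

No — edge (1,7) lies in no bag.

A tree decomposition must satisfy three properties: every vertex lies in some bag; for every edge, both endpoints lie together in some bag; and for every vertex, the bags containing it form a connected subtree. Here edge (1,7) lies in no bag, so the decomposition is invalid.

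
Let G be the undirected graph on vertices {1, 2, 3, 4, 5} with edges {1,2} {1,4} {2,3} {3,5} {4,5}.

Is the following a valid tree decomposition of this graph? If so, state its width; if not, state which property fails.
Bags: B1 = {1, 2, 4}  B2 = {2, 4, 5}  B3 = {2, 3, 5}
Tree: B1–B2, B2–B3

Yes; width 2.

Checking the three conditions: (i) the bags cover all of {1, 2, 3, 4, 5}; (ii) for each edge, some bag contains both endpoints; (iii) the bags containing any fixed vertex form a subtree. All hold, so the decomposition is valid with width 3 − 1 = 2.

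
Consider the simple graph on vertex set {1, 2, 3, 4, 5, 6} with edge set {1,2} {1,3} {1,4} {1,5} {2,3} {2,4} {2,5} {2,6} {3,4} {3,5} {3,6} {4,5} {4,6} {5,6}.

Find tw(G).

4

A width-4 tree decomposition is:
Bags: B1 = {1, 2, 3, 4, 5}  B2 = {2, 3, 4, 5, 6}
Tree: B1–B2
The largest bag has 5 vertices, giving width 4; this decomposition certifies tw(G) ≤ 4. Conversely, {1, 2, 3, 4, 5} is a clique of size 5, and the vertices of any clique must share a bag in every tree decomposition; so some bag has ≥ 5 vertices and tw(G) ≥ 4. Combining the bounds, tw(G) = 4.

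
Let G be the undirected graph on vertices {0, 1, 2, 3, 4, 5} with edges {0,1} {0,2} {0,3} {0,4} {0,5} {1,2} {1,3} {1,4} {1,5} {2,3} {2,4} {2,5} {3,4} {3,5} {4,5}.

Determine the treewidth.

5

A width-5 tree decomposition is:
Bags: B1 = {0, 1, 2, 3, 4, 5}
Tree: (single bag)
A single bag containing all 6 vertices is trivially a valid decomposition of width 5. On the other hand G contains the 6-clique {0, 1, 2, 3, 4, 5}. A clique must lie in a single bag of any decomposition, so no decomposition can have width below 5. The upper and lower bounds meet at 5, so that is the treewidth.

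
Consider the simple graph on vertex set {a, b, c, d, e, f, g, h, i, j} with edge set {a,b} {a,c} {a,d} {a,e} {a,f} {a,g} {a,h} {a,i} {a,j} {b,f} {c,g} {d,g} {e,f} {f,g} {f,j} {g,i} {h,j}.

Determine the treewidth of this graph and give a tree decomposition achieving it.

Each bag holds 3 vertices, so the decomposition has width 2, which upper-bounds the treewidth. On the other hand G contains the 3-clique {a, d, g}. A clique must lie in a single bag of any decomposition, so no decomposition can have width below 2. Therefore the treewidth is 2.

Treewidth 2.
One such decomposition:
Bags: B1 = {a, f, g}  B2 = {a, b, f}  B3 = {a, g, i}  B4 = {a, f, j}  B5 = {a, c, g}  B6 = {a, h, j}  B7 = {a, d, g}  B8 = {a, e, f}
Tree: B1–B2, B1–B3, B1–B4, B3–B5, B4–B6, B3–B7, B2–B8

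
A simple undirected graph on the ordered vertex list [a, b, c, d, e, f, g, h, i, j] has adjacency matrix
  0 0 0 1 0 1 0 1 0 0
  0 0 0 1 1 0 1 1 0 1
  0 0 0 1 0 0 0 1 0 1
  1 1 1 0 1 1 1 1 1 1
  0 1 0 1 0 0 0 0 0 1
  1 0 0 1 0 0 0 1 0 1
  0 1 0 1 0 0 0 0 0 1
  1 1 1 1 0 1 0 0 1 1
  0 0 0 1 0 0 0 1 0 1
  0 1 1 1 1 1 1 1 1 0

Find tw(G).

3

A width-3 tree decomposition is:
Bags: B1 = {a, d, f, h}  B2 = {d, f, h, j}  B3 = {c, d, h, j}  B4 = {b, d, h, j}  B5 = {b, d, g, j}  B6 = {b, d, e, j}  B7 = {d, h, i, j}
Tree: B1–B2, B2–B3, B2–B4, B4–B5, B4–B6, B3–B7
Every bag has size at most 4, so the width is 4 − 1 = 3 and tw(G) ≤ 3. For the lower bound, the 4 vertices {b, d, g, j} are pairwise adjacent, and any tree decomposition puts a clique entirely inside one bag — forcing width ≥ 3. Therefore the treewidth is 3.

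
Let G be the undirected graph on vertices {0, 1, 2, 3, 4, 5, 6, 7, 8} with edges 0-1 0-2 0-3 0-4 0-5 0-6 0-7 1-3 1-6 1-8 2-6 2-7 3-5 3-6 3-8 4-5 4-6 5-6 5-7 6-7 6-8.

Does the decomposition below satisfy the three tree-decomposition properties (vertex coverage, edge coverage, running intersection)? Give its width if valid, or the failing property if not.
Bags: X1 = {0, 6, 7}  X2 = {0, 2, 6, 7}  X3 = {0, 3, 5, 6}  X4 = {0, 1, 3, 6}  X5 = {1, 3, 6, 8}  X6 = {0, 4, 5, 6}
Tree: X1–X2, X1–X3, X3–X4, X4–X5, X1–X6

No — edge (5,7) lies in no bag.

A tree decomposition must satisfy three properties: every vertex lies in some bag; for every edge, both endpoints lie together in some bag; and for every vertex, the bags containing it form a connected subtree. Here edge (5,7) lies in no bag, so the decomposition is invalid.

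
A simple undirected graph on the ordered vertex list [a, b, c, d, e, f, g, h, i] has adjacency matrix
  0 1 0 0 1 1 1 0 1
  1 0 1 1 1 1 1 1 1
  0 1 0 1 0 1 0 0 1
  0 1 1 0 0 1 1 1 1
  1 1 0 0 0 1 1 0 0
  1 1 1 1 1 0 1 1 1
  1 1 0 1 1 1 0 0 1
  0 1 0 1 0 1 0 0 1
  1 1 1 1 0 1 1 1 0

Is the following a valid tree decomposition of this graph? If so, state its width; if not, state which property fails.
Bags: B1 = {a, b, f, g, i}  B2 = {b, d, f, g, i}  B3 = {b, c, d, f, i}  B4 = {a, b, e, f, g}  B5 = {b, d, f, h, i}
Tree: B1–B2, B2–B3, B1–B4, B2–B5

Yes; width 4.

Vertex coverage: the bags together contain {a, b, c, d, e, f, g, h, i}, the full vertex set. Edge coverage: each edge of G has both endpoints in at least one bag. Running intersection: for every vertex, the bags containing it form a connected subtree. All three properties hold, so this is a valid tree decomposition of width max|bag| − 1 = 4, and hence tw(G) ≤ 4.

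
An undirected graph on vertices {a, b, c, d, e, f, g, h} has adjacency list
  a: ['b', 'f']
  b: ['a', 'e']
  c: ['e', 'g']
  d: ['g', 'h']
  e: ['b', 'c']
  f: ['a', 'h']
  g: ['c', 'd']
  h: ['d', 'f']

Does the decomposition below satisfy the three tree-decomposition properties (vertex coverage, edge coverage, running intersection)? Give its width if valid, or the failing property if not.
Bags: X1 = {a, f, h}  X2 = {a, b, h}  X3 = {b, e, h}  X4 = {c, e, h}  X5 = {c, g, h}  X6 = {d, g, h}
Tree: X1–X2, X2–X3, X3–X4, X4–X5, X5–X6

Yes; width 2.

Every vertex of G appears in some bag (union = {a, b, c, d, e, f, g, h}); every edge is covered by a bag; and for each vertex v the set of bags containing v is connected in the bag tree. The decomposition is therefore valid. The largest bag has 3 vertices, so the width is 2.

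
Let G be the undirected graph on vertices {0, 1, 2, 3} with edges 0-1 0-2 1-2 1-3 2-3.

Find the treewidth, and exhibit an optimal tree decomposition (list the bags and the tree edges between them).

Every bag has size at most 3, so the width is 3 − 1 = 2 and tw(G) ≤ 2. For the lower bound, the 3 vertices {0, 1, 2} are pairwise adjacent, and any tree decomposition puts a clique entirely inside one bag — forcing width ≥ 2. The upper and lower bounds meet at 2, so that is the treewidth.

Treewidth 2.
One such decomposition:
Bags: B1 = {0, 1, 2}  B2 = {1, 2, 3}
Tree: B1–B2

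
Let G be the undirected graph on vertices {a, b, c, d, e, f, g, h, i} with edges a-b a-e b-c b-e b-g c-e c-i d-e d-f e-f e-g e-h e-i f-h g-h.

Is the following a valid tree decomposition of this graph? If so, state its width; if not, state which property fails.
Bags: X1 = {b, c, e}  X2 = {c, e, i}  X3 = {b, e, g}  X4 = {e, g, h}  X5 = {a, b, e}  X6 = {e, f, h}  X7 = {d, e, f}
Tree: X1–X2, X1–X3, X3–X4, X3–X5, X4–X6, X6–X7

Every vertex of G appears in some bag (union = {a, b, c, d, e, f, g, h, i}); every edge is covered by a bag; and for each vertex v the set of bags containing v is connected in the bag tree. The decomposition is therefore valid. The largest bag has 3 vertices, so the width is 2.

Yes; width 2.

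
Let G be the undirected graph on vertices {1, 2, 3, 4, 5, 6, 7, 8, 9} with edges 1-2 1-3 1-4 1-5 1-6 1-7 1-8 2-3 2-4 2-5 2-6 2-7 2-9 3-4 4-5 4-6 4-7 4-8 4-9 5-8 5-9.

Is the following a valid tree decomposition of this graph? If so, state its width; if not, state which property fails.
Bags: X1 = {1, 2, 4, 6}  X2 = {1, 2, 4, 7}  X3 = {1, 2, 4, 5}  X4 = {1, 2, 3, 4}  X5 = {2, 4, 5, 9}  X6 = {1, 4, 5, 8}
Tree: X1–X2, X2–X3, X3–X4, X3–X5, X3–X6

Vertex coverage: the bags together contain {1, 2, 3, 4, 5, 6, 7, 8, 9}, the full vertex set. Edge coverage: each edge of G has both endpoints in at least one bag. Running intersection: for every vertex, the bags containing it form a connected subtree. All three properties hold, so this is a valid tree decomposition of width max|bag| − 1 = 3, and hence tw(G) ≤ 3.

Yes; width 3.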